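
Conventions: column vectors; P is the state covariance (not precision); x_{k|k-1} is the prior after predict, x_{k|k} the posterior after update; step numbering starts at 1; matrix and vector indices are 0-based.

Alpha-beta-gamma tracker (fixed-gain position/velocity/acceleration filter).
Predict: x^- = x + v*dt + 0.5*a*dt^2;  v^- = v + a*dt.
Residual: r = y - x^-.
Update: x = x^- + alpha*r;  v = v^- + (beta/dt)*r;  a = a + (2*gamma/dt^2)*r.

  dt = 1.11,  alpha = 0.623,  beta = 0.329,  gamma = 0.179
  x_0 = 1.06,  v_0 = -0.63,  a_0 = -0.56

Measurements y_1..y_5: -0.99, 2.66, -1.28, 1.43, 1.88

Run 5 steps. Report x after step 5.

x_post = 1.8966

step 1: x_pred=0.0157  r=-1.0057  x^+=-0.6108  v^+=-1.5497  a^+=-0.8522
step 2: x_pred=-2.8560  r=5.5160  x^+=0.5805  v^+=-0.8607  a^+=0.7505
step 3: x_pred=0.0874  r=-1.3674  x^+=-0.7645  v^+=-0.4330  a^+=0.3532
step 4: x_pred=-1.0275  r=2.4575  x^+=0.5035  v^+=0.6875  a^+=1.0672
step 5: x_pred=1.9241  r=-0.0441  x^+=1.8966  v^+=1.8591  a^+=1.0544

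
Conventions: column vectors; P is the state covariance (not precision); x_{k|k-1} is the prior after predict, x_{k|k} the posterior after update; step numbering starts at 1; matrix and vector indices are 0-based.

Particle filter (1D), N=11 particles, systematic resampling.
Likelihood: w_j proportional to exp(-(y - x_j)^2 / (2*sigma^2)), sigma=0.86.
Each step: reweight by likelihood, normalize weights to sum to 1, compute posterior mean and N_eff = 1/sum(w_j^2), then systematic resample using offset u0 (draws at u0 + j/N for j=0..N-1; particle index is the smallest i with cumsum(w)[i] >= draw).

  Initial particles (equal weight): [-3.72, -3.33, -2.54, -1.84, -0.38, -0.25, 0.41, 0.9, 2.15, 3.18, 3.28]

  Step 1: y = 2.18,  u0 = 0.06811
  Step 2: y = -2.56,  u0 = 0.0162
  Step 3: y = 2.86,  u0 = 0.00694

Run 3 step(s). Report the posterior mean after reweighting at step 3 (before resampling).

post_mean = 0.9000

step 1: w=[0.0000, 0.0000, 0.0000, 0.0000, 0.0049, 0.0076, 0.0495, 0.1359, 0.4112, 0.2093, 0.1816]  mean=2.2841  Neff=3.7471  idx=[7, 7, 8, 8, 8, 8, 9, 9, 9, 10, 10]
step 2: w=[0.4990, 0.4990, 0.0005, 0.0005, 0.0005, 0.0005, 0.0000, 0.0000, 0.0000, 0.0000, 0.0000]  mean=0.9025  Neff=2.0080  idx=[0, 0, 0, 0, 0, 0, 1, 1, 1, 1, 1]
step 3: w=[0.0909, 0.0909, 0.0909, 0.0909, 0.0909, 0.0909, 0.0909, 0.0909, 0.0909, 0.0909, 0.0909]  mean=0.9000  Neff=11.0000  idx=[0, 1, 2, 3, 4, 5, 6, 7, 8, 9, 10]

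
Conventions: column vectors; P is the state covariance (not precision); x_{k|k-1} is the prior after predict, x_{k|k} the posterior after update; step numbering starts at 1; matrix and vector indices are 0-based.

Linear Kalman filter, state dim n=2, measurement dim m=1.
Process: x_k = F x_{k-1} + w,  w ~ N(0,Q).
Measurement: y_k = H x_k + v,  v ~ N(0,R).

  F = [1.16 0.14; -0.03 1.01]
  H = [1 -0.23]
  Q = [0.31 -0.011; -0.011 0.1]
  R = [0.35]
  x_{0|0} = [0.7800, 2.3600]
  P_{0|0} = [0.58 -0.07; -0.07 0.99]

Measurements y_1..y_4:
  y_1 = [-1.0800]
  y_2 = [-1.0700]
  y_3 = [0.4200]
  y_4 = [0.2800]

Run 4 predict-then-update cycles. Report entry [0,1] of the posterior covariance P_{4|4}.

step 1: x^-=[1.2352, 2.3602]  P^-=[1.0871 0.0271; 0.0271 1.1147]  S=[1.4836]  K=[0.7285; -0.1545]  nu=[-1.7724]  x^+=[-0.0560, 2.6341]  P^+=[0.2996 0.1941; 0.1941 1.0792]
step 2: x^-=[0.3038, 2.6621]  P^-=[0.7974 0.3578; 0.3578 1.1894]  S=[1.0457]  K=[0.6838; 0.0806]  nu=[-0.7615]  x^+=[-0.2170, 2.6008]  P^+=[0.3084 0.3002; 0.3002 1.1826]
step 3: x^-=[0.1124, 2.6333]  P^-=[0.8457 0.4959; 0.4959 1.2885]  S=[1.0357]  K=[0.7064; 0.1927]  nu=[0.9132]  x^+=[0.7575, 2.8093]  P^+=[0.3289 0.3550; 0.3550 1.2500]
step 4: x^-=[1.2720, 2.8147]  P^-=[0.8923 0.5687; 0.5687 1.3539]  S=[1.0524]  K=[0.7236; 0.2445]  nu=[-0.3447]  x^+=[1.0226, 2.7304]  P^+=[0.3413 0.3825; 0.3825 1.2910]

P_post[0,1] = 0.3825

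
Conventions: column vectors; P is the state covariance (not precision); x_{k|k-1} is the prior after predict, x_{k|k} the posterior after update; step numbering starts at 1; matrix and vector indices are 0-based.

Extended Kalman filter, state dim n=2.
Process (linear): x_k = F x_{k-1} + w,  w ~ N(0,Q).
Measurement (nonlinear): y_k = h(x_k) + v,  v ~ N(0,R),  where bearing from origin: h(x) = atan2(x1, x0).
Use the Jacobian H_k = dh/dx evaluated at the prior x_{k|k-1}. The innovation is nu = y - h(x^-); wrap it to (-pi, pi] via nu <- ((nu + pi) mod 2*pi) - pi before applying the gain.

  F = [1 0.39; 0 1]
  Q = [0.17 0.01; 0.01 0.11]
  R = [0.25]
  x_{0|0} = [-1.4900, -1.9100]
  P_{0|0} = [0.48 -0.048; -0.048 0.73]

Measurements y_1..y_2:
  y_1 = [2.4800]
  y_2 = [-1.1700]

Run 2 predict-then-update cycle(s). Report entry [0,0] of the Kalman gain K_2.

K[0,0] = -0.1289

step 1: x^-=[-2.2349, -1.9100]  P^-=[0.7236 0.2467; 0.2467 0.8400]  H_jac=[0.2210 -0.2586]  S=[0.3133]  K=[0.3068; -0.5193]  nu=[-1.3688]  x^+=[-2.6548, -1.1992]  P^+=[0.6941 0.2966; 0.2966 0.7555]
step 2: x^-=[-3.1225, -1.1992]  P^-=[1.2104 0.6013; 0.6013 0.8655]  H_jac=[0.1072 -0.2791]  S=[0.2953]  K=[-0.1289; -0.5997]  nu=[1.6049]  x^+=[-3.3294, -2.1616]  P^+=[1.2055 0.5784; 0.5784 0.7593]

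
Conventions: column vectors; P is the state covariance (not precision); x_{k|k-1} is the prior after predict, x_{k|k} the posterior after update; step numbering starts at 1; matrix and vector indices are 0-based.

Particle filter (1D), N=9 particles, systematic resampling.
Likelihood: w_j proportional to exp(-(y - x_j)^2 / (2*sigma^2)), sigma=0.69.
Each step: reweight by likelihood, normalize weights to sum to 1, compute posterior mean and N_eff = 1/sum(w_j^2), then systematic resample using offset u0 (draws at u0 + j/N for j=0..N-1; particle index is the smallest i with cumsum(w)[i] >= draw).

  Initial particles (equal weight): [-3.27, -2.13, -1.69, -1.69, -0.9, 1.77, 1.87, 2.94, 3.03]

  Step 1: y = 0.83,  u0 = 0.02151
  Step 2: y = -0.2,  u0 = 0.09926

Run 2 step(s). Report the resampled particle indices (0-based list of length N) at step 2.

step 1: w=[0.0000, 0.0001, 0.0016, 0.0016, 0.0555, 0.5083, 0.4129, 0.0120, 0.0080]  mean=1.6754  Neff=2.3141  idx=[4, 5, 5, 5, 5, 6, 6, 6, 6]
step 2: w=[0.8418, 0.0239, 0.0239, 0.0239, 0.0239, 0.0156, 0.0156, 0.0156, 0.0156]  mean=-0.4713  Neff=1.4048  idx=[0, 0, 0, 0, 0, 0, 0, 2, 8]

resampled_idx = [0, 0, 0, 0, 0, 0, 0, 2, 8]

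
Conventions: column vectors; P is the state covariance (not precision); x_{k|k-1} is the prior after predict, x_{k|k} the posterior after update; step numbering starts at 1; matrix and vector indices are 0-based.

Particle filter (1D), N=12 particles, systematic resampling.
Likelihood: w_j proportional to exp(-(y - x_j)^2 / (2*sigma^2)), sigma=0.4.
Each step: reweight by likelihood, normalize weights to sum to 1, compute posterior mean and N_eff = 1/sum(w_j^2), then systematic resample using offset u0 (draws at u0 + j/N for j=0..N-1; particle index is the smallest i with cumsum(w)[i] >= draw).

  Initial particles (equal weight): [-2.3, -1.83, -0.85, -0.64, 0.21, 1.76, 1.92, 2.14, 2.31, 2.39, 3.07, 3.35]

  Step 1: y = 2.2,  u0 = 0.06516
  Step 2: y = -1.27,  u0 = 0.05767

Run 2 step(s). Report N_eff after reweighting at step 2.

N_eff = 1.1849

step 1: w=[0.0000, 0.0000, 0.0000, 0.0000, 0.0000, 0.1275, 0.1827, 0.2308, 0.2248, 0.2085, 0.0219, 0.0037]  mean=2.1666  Neff=5.0653  idx=[5, 6, 6, 7, 7, 7, 8, 8, 8, 9, 9, 10]
step 2: w=[0.9169, 0.0409, 0.0409, 0.0004, 0.0004, 0.0004, 0.0000, 0.0000, 0.0000, 0.0000, 0.0000, 0.0000]  mean=1.7736  Neff=1.1849  idx=[0, 0, 0, 0, 0, 0, 0, 0, 0, 0, 0, 2]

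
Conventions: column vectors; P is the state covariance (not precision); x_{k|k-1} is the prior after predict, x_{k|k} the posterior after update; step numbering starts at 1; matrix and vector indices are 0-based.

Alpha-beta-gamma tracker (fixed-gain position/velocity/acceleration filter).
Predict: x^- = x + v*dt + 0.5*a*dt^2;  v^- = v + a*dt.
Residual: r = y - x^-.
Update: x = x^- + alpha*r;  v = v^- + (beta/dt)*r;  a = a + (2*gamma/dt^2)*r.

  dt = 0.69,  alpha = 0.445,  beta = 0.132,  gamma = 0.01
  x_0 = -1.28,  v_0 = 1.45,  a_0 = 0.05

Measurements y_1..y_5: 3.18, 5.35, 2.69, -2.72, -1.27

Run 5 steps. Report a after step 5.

a_post = -0.3719

step 1: x_pred=-0.2676  r=3.4476  x^+=1.2666  v^+=2.1440  a^+=0.1948
step 2: x_pred=2.7923  r=2.5577  x^+=3.9305  v^+=2.7678  a^+=0.3023
step 3: x_pred=5.9122  r=-3.2222  x^+=4.4783  v^+=2.3599  a^+=0.1669
step 4: x_pred=6.1464  r=-8.8664  x^+=2.2008  v^+=0.7789  a^+=-0.2055
step 5: x_pred=2.6894  r=-3.9594  x^+=0.9274  v^+=-0.1204  a^+=-0.3719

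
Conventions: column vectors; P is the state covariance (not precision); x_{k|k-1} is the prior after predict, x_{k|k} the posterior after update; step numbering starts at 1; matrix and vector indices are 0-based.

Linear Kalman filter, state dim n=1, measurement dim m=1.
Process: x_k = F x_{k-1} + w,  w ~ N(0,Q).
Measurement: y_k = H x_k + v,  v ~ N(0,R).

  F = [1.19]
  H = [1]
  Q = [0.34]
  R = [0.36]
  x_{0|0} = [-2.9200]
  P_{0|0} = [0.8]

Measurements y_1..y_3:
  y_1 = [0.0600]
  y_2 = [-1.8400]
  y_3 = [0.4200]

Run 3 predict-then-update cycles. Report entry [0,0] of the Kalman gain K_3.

step 1: x^-=[-3.4748]  P^-=[1.4729]  S=[1.8329]  K=[0.8036]  nu=[3.5348]  x^+=[-0.6343]  P^+=[0.2893]
step 2: x^-=[-0.7548]  P^-=[0.7497]  S=[1.1097]  K=[0.6756]  nu=[-1.0852]  x^+=[-1.4879]  P^+=[0.2432]
step 3: x^-=[-1.7706]  P^-=[0.6844]  S=[1.0444]  K=[0.6553]  nu=[2.1906]  x^+=[-0.3351]  P^+=[0.2359]

K[0,0] = 0.6553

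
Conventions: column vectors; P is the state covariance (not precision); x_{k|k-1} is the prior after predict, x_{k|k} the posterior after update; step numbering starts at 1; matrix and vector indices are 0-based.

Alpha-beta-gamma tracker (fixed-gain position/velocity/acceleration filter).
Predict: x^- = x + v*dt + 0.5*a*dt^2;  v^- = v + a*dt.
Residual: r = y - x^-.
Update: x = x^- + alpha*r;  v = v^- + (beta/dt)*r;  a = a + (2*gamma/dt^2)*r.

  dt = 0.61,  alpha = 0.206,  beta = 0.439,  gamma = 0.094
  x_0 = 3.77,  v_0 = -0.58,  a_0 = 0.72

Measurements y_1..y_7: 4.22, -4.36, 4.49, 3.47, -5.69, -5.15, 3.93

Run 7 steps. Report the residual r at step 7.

step 1: x_pred=3.5502  r=0.6698  x^+=3.6881  v^+=0.3413  a^+=1.0584
step 2: x_pred=4.0932  r=-8.4532  x^+=2.3519  v^+=-5.0966  a^+=-3.2125
step 3: x_pred=-1.3548  r=5.8448  x^+=-0.1507  v^+=-2.8499  a^+=-0.2595
step 4: x_pred=-1.9375  r=5.4075  x^+=-0.8235  v^+=0.8834  a^+=2.4726
step 5: x_pred=0.1754  r=-5.8654  x^+=-1.0329  v^+=-1.8294  a^+=-0.4908
step 6: x_pred=-2.2402  r=-2.9098  x^+=-2.8396  v^+=-4.2229  a^+=-1.9610
step 7: x_pred=-5.7804  r=9.7104  x^+=-3.7801  v^+=1.5692  a^+=2.9452

resid = 9.7104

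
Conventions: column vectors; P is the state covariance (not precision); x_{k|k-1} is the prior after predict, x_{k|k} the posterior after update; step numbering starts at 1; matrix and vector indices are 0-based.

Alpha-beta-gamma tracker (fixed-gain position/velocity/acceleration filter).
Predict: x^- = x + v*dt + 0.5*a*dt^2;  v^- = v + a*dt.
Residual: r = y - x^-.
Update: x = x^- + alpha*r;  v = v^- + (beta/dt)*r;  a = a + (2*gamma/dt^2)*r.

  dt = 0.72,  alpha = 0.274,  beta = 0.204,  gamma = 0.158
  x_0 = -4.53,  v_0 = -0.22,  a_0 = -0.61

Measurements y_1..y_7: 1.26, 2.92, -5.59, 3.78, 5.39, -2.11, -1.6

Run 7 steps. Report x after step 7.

x_post = 0.5874

step 1: x_pred=-4.8465  r=6.1065  x^+=-3.1733  v^+=1.0710  a^+=3.1123
step 2: x_pred=-1.5955  r=4.5155  x^+=-0.3583  v^+=4.5913  a^+=5.8648
step 3: x_pred=4.4676  r=-10.0576  x^+=1.7118  v^+=5.9643  a^+=-0.2660
step 4: x_pred=5.9372  r=-2.1572  x^+=5.3461  v^+=5.1616  a^+=-1.5809
step 5: x_pred=8.6527  r=-3.2627  x^+=7.7587  v^+=3.0989  a^+=-3.5697
step 6: x_pred=9.0647  r=-11.1747  x^+=6.0028  v^+=-2.6374  a^+=-10.3814
step 7: x_pred=1.4130  r=-3.0130  x^+=0.5874  v^+=-10.9658  a^+=-12.2181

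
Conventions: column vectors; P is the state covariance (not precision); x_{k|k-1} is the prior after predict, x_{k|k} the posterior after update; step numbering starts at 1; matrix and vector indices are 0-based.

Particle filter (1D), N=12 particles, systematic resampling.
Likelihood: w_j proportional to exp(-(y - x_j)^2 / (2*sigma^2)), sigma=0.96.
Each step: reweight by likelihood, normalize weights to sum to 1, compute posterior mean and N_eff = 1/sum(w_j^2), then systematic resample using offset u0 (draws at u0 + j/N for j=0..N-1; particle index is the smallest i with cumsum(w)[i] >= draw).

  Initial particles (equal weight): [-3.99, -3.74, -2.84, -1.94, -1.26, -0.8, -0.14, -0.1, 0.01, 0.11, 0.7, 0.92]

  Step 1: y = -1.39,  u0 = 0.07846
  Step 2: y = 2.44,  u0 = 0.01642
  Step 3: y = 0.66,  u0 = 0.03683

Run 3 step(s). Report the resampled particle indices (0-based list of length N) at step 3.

step 1: w=[0.0055, 0.0107, 0.0682, 0.1811, 0.2115, 0.1767, 0.0914, 0.0865, 0.0737, 0.0630, 0.0200, 0.0118]  mean=-1.0035  Neff=7.1774  idx=[2, 3, 3, 4, 4, 5, 5, 6, 7, 7, 9, 11]
step 2: w=[0.0000, 0.0001, 0.0001, 0.0014, 0.0014, 0.0078, 0.0078, 0.0623, 0.0696, 0.0696, 0.1213, 0.6587]  mean=0.5805  Neff=2.1632  idx=[6, 8, 9, 10, 11, 11, 11, 11, 11, 11, 11, 11]
step 3: w=[0.0304, 0.0707, 0.0707, 0.0821, 0.0933, 0.0933, 0.0933, 0.0933, 0.0933, 0.0933, 0.0933, 0.0933]  mean=0.6569  Neff=11.4627  idx=[1, 2, 3, 4, 5, 6, 7, 7, 8, 9, 10, 11]

resampled_idx = [1, 2, 3, 4, 5, 6, 7, 7, 8, 9, 10, 11]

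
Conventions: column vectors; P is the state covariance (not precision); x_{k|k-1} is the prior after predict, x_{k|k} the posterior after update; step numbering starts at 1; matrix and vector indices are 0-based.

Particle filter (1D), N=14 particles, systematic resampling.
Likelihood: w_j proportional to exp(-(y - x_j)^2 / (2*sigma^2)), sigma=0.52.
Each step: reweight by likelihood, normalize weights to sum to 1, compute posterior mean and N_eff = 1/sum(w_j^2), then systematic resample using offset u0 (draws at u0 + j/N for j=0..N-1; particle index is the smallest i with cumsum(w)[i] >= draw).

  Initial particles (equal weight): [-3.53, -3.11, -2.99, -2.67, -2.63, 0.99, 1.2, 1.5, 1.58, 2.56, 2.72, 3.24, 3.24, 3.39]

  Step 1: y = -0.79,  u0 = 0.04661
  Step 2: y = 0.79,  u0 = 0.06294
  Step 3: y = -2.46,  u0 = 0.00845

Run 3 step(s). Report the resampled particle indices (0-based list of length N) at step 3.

step 1: w=[0.0001, 0.0067, 0.0182, 0.2030, 0.2673, 0.3994, 0.0924, 0.0086, 0.0043, 0.0000, 0.0000, 0.0000, 0.0000, 0.0000]  mean=-0.7945  Neff=3.5561  idx=[3, 3, 3, 4, 4, 4, 4, 5, 5, 5, 5, 5, 6, 6]
step 2: w=[0.0000, 0.0000, 0.0000, 0.0000, 0.0000, 0.0000, 0.0000, 0.1520, 0.1520, 0.1520, 0.1520, 0.1520, 0.1200, 0.1200]  mean=1.0404  Neff=6.9288  idx=[7, 7, 8, 8, 9, 9, 10, 10, 11, 11, 12, 12, 13, 13]
step 3: w=[0.0975, 0.0975, 0.0975, 0.0975, 0.0975, 0.0975, 0.0975, 0.0975, 0.0975, 0.0975, 0.0062, 0.0062, 0.0062, 0.0062]  mean=0.9952  Neff=10.4955  idx=[0, 0, 1, 2, 3, 3, 4, 5, 5, 6, 7, 8, 8, 9]

resampled_idx = [0, 0, 1, 2, 3, 3, 4, 5, 5, 6, 7, 8, 8, 9]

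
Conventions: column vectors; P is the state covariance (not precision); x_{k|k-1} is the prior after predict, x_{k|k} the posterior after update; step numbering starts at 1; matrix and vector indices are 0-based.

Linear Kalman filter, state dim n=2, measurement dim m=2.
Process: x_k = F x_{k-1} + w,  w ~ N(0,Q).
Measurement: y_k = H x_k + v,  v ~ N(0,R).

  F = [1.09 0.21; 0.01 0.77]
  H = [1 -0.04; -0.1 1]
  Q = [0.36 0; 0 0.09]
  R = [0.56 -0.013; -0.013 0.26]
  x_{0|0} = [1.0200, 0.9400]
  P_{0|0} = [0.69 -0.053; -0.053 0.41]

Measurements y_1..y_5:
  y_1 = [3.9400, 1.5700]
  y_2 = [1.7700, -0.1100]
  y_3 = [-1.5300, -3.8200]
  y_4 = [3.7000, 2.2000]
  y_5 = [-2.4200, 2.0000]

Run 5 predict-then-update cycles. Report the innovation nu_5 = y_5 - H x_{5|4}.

innov = [-4.8348, 1.9295]

step 1: x^-=[1.3092, 0.7340]  P^-=[1.1736 0.0292; 0.0292 0.3323]  S=[1.7318 -0.1143; -0.1143 0.5982]  K=[0.6758 -0.0182; 0.0461 0.5595]  nu=[2.6602, 0.9669]  x^+=[3.0894, 1.3977]  P^+=[0.3797 0.0245; 0.0245 0.1473]
step 2: x^-=[3.6609, 1.1071]  P^-=[0.8288 0.0485; 0.0485 0.1778]  S=[1.3852 -0.0543; -0.0543 0.4363]  K=[0.5967 -0.0045; 0.0456 0.4019]  nu=[-1.8466, -0.8510]  x^+=[2.5628, 0.6808]  P^+=[0.3352 0.0246; 0.0246 0.1064]
step 3: x^-=[2.9364, 0.5498]  P^-=[0.7742 0.0415; 0.0415 0.1535]  S=[1.3311 -0.0548; -0.0548 0.4129]  K=[0.5800 -0.0098; 0.0417 0.3672]  nu=[-4.4444, -4.0762]  x^+=[0.3989, -1.1323]  P^+=[0.3258 0.0225; 0.0225 0.0972]
step 4: x^-=[0.1970, -0.8679]  P^-=[0.7617 0.0382; 0.0382 0.1480]  S=[1.3189 -0.0568; -0.0568 0.4080]  K=[0.5758 -0.0130; 0.0399 0.3589]  nu=[3.4682, 3.0876]  x^+=[2.1539, 0.3788]  P^+=[0.3235 0.0215; 0.0215 0.0950]
step 5: x^-=[2.4273, 0.3132]  P^-=[0.7583 0.0370; 0.0370 0.1467]  S=[1.3156 -0.0576; -0.0576 0.4069]  K=[0.5747 -0.0142; 0.0393 0.3570]  nu=[-4.8348, 1.9295]  x^+=[-0.3785, 0.8122]  P^+=[0.3228 0.0211; 0.0211 0.0944]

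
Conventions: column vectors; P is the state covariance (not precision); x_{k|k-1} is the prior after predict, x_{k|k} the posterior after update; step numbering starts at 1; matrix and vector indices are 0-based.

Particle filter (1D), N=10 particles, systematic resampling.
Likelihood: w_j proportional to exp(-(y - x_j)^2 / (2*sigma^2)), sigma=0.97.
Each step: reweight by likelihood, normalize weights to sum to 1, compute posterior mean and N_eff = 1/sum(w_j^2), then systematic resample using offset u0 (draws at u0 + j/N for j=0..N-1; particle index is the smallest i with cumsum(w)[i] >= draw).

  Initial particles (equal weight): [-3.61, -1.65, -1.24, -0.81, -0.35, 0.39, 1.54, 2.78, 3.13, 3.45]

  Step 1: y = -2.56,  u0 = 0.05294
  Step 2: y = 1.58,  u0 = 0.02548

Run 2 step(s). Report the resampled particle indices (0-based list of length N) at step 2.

step 1: w=[0.2964, 0.3430, 0.2110, 0.1046, 0.0397, 0.0052, 0.0001, 0.0000, 0.0000, 0.0000]  mean=-1.9941  Neff=3.8088  idx=[0, 0, 0, 1, 1, 1, 2, 2, 3, 3]
step 2: w=[0.0000, 0.0000, 0.0000, 0.0285, 0.0285, 0.0285, 0.1066, 0.1066, 0.3506, 0.3506]  mean=-0.9736  Neff=3.6900  idx=[3, 6, 7, 8, 8, 8, 8, 9, 9, 9]

resampled_idx = [3, 6, 7, 8, 8, 8, 8, 9, 9, 9]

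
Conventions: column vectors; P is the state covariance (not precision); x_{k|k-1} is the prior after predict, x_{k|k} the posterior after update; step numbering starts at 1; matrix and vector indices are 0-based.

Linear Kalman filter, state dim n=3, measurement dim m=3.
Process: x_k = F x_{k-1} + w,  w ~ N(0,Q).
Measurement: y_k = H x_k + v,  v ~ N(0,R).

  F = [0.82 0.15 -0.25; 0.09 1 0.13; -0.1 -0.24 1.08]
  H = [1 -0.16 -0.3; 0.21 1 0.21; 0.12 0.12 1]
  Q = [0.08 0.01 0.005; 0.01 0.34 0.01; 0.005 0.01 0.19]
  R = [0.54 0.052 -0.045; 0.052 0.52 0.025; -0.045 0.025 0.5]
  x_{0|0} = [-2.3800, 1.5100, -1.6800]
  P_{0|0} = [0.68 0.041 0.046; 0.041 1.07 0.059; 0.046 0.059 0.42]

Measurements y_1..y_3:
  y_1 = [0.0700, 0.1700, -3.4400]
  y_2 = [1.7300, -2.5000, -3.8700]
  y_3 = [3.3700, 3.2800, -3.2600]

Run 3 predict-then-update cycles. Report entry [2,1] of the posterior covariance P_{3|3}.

P_post[2,1] = -0.0647

step 1: x^-=[-1.3051, 1.0774, -1.9388]  P^-=[0.5744 0.2315 -0.1564; 0.2315 1.4464 -0.1332; -0.1564 -0.1332 0.7098]  S=[1.2222 0.1416 -0.3181; 0.1416 2.0505 0.2224; -0.3181 0.2224 1.1760]  K=[0.4793 0.1164 0.0569; -0.0785 0.7319 -0.1017; -0.1352 -0.0584 0.5485]  nu=[0.9658, -0.2262, -1.4739]  x^+=[-0.9523, 0.9859, -2.8645]  P^+=[0.2605 0.0376 -0.0260; 0.0376 0.3827 -0.0795; -0.0260 -0.0795 0.2915]
step 2: x^-=[0.0831, 0.5278, -3.2351]  P^-=[0.3079 0.1247 -0.1581; 0.1247 0.7153 -0.1334; -0.1581 -0.1334 0.6033]  S=[0.9627 0.1059 -0.3165; 0.1059 1.2579 0.0895; -0.3165 0.0895 1.0516]  K=[0.3350 0.0965 -0.0084; -0.0418 0.5773 -0.0927; -0.1610 -0.0535 0.4965]  nu=[0.7608, -2.3659, -0.7082]  x^+=[0.1156, -0.8042, -3.5827]  P^+=[0.1796 0.0387 -0.0431; 0.0387 0.3025 -0.0710; -0.0431 -0.0710 0.2678]
step 3: x^-=[0.8699, -1.2596, -3.6878]  P^-=[0.2568 0.1049 -0.1561; 0.1049 0.6360 -0.1094; -0.1561 -0.1094 0.5696]  S=[0.9139 0.0832 -0.3157; 0.0832 1.1768 0.0938; -0.3157 0.0938 1.0217]  K=[0.2966 0.0883 -0.0267; -0.0391 0.5490 -0.0825; -0.1693 -0.0453 0.4781]  nu=[1.1922, 5.1314, 0.4746]  x^+=[1.6638, 1.4716, -3.8952]  P^+=[0.1576 0.0376 -0.0479; 0.0376 0.2871 -0.0647; -0.0479 -0.0647 0.2591]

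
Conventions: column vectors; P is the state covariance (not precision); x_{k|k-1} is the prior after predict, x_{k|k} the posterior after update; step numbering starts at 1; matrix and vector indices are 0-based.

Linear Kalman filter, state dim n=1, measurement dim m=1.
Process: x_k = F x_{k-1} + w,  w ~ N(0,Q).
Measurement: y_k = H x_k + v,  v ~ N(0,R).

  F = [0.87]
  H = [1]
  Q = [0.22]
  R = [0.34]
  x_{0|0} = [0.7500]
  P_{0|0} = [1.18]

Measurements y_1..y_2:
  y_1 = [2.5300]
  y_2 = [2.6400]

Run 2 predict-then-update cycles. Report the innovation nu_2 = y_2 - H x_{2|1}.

innov = [0.8211]

step 1: x^-=[0.6525]  P^-=[1.1131]  S=[1.4531]  K=[0.7660]  nu=[1.8775]  x^+=[2.0907]  P^+=[0.2604]
step 2: x^-=[1.8189]  P^-=[0.4171]  S=[0.7571]  K=[0.5509]  nu=[0.8211]  x^+=[2.2713]  P^+=[0.1873]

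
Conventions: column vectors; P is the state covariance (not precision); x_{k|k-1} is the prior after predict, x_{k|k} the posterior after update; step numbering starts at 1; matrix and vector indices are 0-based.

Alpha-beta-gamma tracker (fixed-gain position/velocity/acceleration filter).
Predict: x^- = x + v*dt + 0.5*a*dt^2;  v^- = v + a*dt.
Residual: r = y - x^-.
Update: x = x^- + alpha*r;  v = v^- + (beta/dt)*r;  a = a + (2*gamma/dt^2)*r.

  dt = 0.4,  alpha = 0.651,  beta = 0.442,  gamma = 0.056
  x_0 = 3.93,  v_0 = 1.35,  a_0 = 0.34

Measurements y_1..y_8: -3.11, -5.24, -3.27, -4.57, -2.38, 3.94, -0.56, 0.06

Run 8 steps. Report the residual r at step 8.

step 1: x_pred=4.4972  r=-7.6072  x^+=-0.4551  v^+=-6.9200  a^+=-4.9850
step 2: x_pred=-3.6219  r=-1.6181  x^+=-4.6753  v^+=-10.7020  a^+=-6.1177
step 3: x_pred=-9.4455  r=6.1755  x^+=-5.4252  v^+=-6.3252  a^+=-1.7949
step 4: x_pred=-8.0989  r=3.5289  x^+=-5.8016  v^+=-3.1437  a^+=0.6754
step 5: x_pred=-7.0050  r=4.6250  x^+=-3.9941  v^+=2.2371  a^+=3.9129
step 6: x_pred=-2.7863  r=6.7263  x^+=1.5925  v^+=11.2348  a^+=8.6213
step 7: x_pred=6.7762  r=-7.3362  x^+=2.0003  v^+=6.5768  a^+=3.4860
step 8: x_pred=4.9099  r=-4.8499  x^+=1.7526  v^+=2.6121  a^+=0.0910

resid = -4.8499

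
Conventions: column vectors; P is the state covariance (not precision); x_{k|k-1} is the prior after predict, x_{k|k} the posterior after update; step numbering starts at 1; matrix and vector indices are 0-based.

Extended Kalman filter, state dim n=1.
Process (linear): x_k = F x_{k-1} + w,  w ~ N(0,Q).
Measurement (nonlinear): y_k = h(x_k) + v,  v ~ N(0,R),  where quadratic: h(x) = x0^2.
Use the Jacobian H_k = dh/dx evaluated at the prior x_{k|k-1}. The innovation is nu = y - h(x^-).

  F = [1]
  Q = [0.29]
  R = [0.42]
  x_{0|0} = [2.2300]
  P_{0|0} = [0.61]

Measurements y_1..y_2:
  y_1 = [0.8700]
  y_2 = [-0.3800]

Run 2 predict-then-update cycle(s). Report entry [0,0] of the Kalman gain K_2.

step 1: x^-=[2.2300]  P^-=[0.9000]  H_jac=[4.4600]  S=[18.3224]  K=[0.2191]  nu=[-4.1029]  x^+=[1.3312]  P^+=[0.0206]
step 2: x^-=[1.3312]  P^-=[0.3106]  H_jac=[2.6623]  S=[2.6217]  K=[0.3154]  nu=[-2.1520]  x^+=[0.6523]  P^+=[0.0498]

K[0,0] = 0.3154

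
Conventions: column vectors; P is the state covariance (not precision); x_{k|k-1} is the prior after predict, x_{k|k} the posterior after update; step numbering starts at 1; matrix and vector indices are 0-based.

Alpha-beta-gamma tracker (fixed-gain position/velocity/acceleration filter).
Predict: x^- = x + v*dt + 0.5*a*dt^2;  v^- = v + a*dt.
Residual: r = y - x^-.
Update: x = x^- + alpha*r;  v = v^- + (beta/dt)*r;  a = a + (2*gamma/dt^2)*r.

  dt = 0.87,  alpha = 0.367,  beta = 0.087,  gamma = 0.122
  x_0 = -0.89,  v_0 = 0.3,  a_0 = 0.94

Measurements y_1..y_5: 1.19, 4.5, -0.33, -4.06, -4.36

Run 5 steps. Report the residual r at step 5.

resid = -8.8770

step 1: x_pred=-0.2733  r=1.4633  x^+=0.2638  v^+=1.2641  a^+=1.4117
step 2: x_pred=1.8978  r=2.6022  x^+=2.8528  v^+=2.7525  a^+=2.2506
step 3: x_pred=6.0992  r=-6.4292  x^+=3.7397  v^+=4.0676  a^+=0.1780
step 4: x_pred=7.3459  r=-11.4059  x^+=3.1599  v^+=3.0819  a^+=-3.4989
step 5: x_pred=4.5170  r=-8.8770  x^+=1.2591  v^+=-0.8499  a^+=-6.3605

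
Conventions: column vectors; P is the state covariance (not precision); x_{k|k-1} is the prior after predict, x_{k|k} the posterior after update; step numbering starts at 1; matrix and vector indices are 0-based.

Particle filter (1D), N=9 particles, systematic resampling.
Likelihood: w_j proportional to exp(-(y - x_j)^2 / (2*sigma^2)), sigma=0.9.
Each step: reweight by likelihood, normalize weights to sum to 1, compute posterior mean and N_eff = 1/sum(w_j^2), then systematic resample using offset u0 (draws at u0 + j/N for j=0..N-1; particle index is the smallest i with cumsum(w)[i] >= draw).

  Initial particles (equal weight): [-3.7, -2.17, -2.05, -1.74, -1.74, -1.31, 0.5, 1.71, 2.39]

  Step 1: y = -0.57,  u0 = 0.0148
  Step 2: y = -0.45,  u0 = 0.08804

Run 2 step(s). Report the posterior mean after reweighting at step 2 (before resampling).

step 1: w=[0.0009, 0.0799, 0.1004, 0.1667, 0.1667, 0.2767, 0.1914, 0.0157, 0.0017]  mean=-1.1983  Neff=5.3923  idx=[1, 2, 3, 4, 4, 5, 5, 6, 6]
step 2: w=[0.0418, 0.0534, 0.0929, 0.0929, 0.0929, 0.1644, 0.1644, 0.1487, 0.1487]  mean=-0.9672  Neff=7.7680  idx=[1, 3, 4, 5, 5, 6, 7, 8, 8]

post_mean = -0.9672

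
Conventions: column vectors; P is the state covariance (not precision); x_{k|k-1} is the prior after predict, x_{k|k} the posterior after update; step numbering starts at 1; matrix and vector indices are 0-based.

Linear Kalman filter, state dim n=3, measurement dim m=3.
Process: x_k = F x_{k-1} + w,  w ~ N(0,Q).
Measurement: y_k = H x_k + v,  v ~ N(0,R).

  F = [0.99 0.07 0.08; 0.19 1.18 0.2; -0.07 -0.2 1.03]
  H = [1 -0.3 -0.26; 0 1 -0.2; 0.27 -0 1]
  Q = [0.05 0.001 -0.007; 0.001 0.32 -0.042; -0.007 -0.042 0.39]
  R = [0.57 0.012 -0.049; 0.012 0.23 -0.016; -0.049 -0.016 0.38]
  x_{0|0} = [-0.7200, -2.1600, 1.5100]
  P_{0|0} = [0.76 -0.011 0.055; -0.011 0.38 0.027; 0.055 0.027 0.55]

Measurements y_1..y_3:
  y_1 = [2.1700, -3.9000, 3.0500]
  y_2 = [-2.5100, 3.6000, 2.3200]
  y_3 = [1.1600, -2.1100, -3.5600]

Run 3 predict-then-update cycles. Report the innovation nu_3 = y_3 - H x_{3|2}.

innov = [1.6237, -4.9427, -5.7606]

step 1: x^-=[-0.7432, -2.3836, 2.0377]  P^-=[0.8077 0.1858 0.0399; 0.1858 0.9105 0.0146; 0.0399 0.0146 0.9731]  S=[1.3955 -0.0356 -0.0663; -0.0356 1.1736 -0.1480; -0.0663 -0.1480 1.4335]  K=[0.5472 0.1966 0.2255; -0.0393 0.7879 0.1247; -0.1257 -0.0723 0.6730]  nu=[2.7279, -1.1089, 1.2130]  x^+=[0.8050, -3.2131, 2.5912]  P^+=[0.3088 0.0426 -0.0276; 0.0426 0.1838 0.0252; -0.0276 0.0252 0.2705]
step 2: x^-=[0.7794, -3.1203, 3.2553]  P^-=[0.3571 0.1258 -0.0439; 0.1258 0.6268 -0.0143; -0.0439 -0.0143 0.6807]  S=[0.9747 -0.0032 -0.1763; -0.0032 0.8897 -0.1301; -0.1763 -0.1301 1.0630]  K=[0.3636 0.1717 0.1307; -0.0395 0.7222 0.1003; -0.1139 -0.0817 0.6003]  nu=[-3.3791, 7.3713, -1.1457]  x^+=[0.6667, 2.2219, 2.3501]  P^+=[0.2069 0.0364 -0.0268; 0.0364 0.1678 0.0187; -0.0268 0.0187 0.2422]
step 3: x^-=[1.0036, 3.2186, 1.9296]  P^-=[0.2561 0.0970 -0.0372; 0.0970 0.5939 -0.0217; -0.0372 -0.0217 0.6519]  S=[0.8814 -0.0235 -0.1852; -0.0235 0.8586 -0.1399; -0.1852 -0.1399 1.0305]  K=[0.2943 0.1466 0.1038; -0.0474 0.7104 0.0923; -0.1047 -0.0834 0.5927]  nu=[1.6237, -4.9427, -5.7606]  x^+=[0.1588, -0.9013, -1.2423]  P^+=[0.1679 0.0311 -0.0226; 0.0311 0.1649 0.0176; -0.0226 0.0176 0.2378]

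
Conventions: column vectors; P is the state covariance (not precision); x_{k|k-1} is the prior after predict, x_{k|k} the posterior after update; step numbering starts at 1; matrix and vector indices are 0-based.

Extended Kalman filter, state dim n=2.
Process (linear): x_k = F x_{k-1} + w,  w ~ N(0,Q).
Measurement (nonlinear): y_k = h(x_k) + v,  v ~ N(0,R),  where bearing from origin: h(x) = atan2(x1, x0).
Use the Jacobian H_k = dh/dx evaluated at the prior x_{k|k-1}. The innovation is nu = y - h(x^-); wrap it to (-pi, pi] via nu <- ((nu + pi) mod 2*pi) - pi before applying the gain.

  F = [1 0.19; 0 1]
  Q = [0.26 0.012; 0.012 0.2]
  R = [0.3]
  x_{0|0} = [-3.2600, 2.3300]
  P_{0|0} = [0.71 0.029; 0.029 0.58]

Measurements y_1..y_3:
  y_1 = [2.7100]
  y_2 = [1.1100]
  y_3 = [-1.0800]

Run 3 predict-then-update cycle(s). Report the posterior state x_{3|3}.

step 1: x^-=[-2.8173, 2.3300]  P^-=[1.0020 0.1512; 0.1512 0.7800]  H_jac=[-0.1743 -0.2108]  S=[0.3762]  K=[-0.5490; -0.5071]  nu=[0.2594]  x^+=[-2.9597, 2.1985]  P^+=[0.8886 0.0465; 0.0465 0.6833]
step 2: x^-=[-2.5420, 2.1985]  P^-=[1.1909 0.1883; 0.1883 0.8833]  H_jac=[-0.1946 -0.2251]  S=[0.4064]  K=[-0.6747; -0.5794]  nu=[-1.3185]  x^+=[-1.6524, 2.9624]  P^+=[1.0059 0.0294; 0.0294 0.7469]
step 3: x^-=[-1.0895, 2.9624]  P^-=[1.3041 0.1833; 0.1833 0.9469]  H_jac=[-0.2973 -0.1094]  S=[0.4385]  K=[-0.9299; -0.3604]  nu=[-3.0032]  x^+=[1.7032, 4.0448]  P^+=[0.9248 0.0364; 0.0364 0.8899]

x_post = [1.7032, 4.0448]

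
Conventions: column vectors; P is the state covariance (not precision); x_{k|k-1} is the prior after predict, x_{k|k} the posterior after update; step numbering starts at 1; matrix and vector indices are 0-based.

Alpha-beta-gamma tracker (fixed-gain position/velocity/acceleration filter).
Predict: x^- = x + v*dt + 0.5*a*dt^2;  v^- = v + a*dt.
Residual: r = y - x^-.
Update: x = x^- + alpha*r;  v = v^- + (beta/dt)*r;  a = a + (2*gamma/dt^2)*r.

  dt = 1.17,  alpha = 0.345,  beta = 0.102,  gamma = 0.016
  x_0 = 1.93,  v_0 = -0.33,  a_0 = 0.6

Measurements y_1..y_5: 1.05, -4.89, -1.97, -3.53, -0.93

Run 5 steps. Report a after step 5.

a_post = 0.2288

step 1: x_pred=1.9546  r=-0.9046  x^+=1.6425  v^+=0.2931  a^+=0.5789
step 2: x_pred=2.3817  r=-7.2717  x^+=-0.1271  v^+=0.3365  a^+=0.4089
step 3: x_pred=0.5464  r=-2.5164  x^+=-0.3217  v^+=0.5955  a^+=0.3500
step 4: x_pred=0.6145  r=-4.1445  x^+=-0.8153  v^+=0.6437  a^+=0.2532
step 5: x_pred=0.1111  r=-1.0411  x^+=-0.2481  v^+=0.8491  a^+=0.2288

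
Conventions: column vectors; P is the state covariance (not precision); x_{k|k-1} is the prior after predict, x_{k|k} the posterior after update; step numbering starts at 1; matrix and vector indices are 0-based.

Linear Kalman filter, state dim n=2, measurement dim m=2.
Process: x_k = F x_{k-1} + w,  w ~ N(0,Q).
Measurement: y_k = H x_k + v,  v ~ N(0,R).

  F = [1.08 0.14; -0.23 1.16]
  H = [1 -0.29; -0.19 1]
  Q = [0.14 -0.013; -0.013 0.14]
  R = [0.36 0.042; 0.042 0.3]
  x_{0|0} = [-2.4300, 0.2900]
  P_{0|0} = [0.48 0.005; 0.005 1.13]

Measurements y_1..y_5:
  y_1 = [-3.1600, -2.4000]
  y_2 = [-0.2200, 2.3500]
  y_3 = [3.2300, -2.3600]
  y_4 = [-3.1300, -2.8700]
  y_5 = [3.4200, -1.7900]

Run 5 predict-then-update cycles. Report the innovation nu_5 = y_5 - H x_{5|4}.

step 1: x^-=[-2.5838, 0.8953]  P^-=[0.7235 0.0574; 0.0574 1.6833]  S=[1.1918 -0.5231; -0.5231 1.9876]  K=[0.6506 0.1309; 0.0089 0.8437]  nu=[-0.3166, -3.7862]  x^+=[-3.2854, -2.3021]  P^+=[0.2741 0.1187; 0.1187 0.2760]
step 2: x^-=[-3.8706, -1.9148]  P^-=[0.5010 0.1086; 0.1086 0.4626]  S=[0.8370 -0.0728; -0.0728 0.7394]  K=[0.5674 0.0740; 0.0216 0.5999]  nu=[3.0953, 3.5294]  x^+=[-1.8531, 0.2693]  P^+=[0.2336 0.0904; 0.0904 0.1980]
step 3: x^-=[-1.9636, 0.7386]  P^-=[0.4437 0.0715; 0.0715 0.3706]  S=[0.7934 -0.0744; -0.0744 0.6595]  K=[0.5370 0.0411; 0.0054 0.5420]  nu=[5.4078, -3.4716]  x^+=[0.7974, -1.1137]  P^+=[0.2171 0.0761; 0.0761 0.1773]
step 4: x^-=[0.7053, -1.4753]  P^-=[0.4197 0.0548; 0.0548 0.3494]  S=[0.7773 -0.0813; -0.0813 0.6438]  K=[0.5224 0.0272; -0.0049 0.5260]  nu=[-4.2631, -1.2607]  x^+=[-1.5559, -2.1176]  P^+=[0.2095 0.0699; 0.0699 0.1709]
step 5: x^-=[-1.9768, -2.0986]  P^-=[0.4088 0.0480; 0.0480 0.3437]  S=[0.7698 -0.0847; -0.0847 0.6402]  K=[0.5153 0.0219; -0.0098 0.5213]  nu=[4.7882, -0.0670]  x^+=[0.4892, -2.1802]  P^+=[0.2060 0.0673; 0.0673 0.1688]

innov = [4.7882, -0.0670]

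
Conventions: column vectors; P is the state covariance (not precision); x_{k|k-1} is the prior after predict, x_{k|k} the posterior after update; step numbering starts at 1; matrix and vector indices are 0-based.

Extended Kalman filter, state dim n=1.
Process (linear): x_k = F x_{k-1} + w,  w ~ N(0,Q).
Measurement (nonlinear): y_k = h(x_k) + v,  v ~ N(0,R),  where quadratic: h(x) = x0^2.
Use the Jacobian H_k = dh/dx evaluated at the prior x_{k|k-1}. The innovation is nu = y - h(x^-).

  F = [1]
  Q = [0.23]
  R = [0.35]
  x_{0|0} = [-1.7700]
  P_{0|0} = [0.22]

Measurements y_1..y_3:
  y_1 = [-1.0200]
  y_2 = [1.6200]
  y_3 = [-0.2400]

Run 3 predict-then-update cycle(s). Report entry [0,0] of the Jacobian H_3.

step 1: x^-=[-1.7700]  P^-=[0.4500]  H_jac=[-3.5400]  S=[5.9892]  K=[-0.2660]  nu=[-4.1529]  x^+=[-0.6654]  P^+=[0.0263]
step 2: x^-=[-0.6654]  P^-=[0.2563]  H_jac=[-1.3308]  S=[0.8039]  K=[-0.4243]  nu=[1.1772]  x^+=[-1.1649]  P^+=[0.1116]
step 3: x^-=[-1.1649]  P^-=[0.3416]  H_jac=[-2.3298]  S=[2.2040]  K=[-0.3611]  nu=[-1.5970]  x^+=[-0.5883]  P^+=[0.0542]

H_jac[0,0] = -2.3298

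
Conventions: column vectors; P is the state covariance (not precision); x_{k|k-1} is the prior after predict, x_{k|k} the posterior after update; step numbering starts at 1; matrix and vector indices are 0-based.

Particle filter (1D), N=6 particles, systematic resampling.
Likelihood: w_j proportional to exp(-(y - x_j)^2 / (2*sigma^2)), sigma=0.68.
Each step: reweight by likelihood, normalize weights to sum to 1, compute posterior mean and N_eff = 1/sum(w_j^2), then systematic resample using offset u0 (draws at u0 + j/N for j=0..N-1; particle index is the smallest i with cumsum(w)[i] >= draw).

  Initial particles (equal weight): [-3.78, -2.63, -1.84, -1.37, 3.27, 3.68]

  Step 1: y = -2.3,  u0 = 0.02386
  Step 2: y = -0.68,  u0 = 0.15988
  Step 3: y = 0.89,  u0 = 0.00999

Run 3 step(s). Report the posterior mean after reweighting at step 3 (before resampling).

post_mean = -1.3879

step 1: w=[0.0431, 0.4095, 0.3665, 0.1808, 0.0000, 0.0000]  mean=-2.1622  Neff=2.9709  idx=[0, 1, 1, 2, 2, 3]
step 2: w=[0.0000, 0.0149, 0.0149, 0.2127, 0.2127, 0.5447]  mean=-1.6076  Neff=2.5799  idx=[3, 4, 5, 5, 5, 5]
step 3: w=[0.0190, 0.0190, 0.2405, 0.2405, 0.2405, 0.2405]  mean=-1.3879  Neff=4.3095  idx=[0, 2, 3, 3, 4, 5]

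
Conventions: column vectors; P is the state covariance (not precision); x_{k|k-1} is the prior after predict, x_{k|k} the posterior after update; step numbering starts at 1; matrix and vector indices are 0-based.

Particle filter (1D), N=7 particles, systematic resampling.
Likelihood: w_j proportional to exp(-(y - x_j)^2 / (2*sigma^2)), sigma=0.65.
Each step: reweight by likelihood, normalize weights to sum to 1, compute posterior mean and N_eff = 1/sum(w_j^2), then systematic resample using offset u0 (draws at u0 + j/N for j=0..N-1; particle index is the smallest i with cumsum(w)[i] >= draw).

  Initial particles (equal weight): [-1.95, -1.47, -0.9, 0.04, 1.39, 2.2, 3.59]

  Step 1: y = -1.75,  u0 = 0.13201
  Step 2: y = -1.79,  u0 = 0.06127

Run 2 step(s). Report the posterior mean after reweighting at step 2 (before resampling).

post_mean = -1.5601

step 1: w=[0.4124, 0.3940, 0.1839, 0.0098, 0.0000, 0.0000, 0.0000]  mean=-1.5484  Neff=2.7840  idx=[0, 0, 1, 1, 1, 2, 2]
step 2: w=[0.1803, 0.1803, 0.1646, 0.1646, 0.1646, 0.0728, 0.0728]  mean=-1.5601  Neff=6.3734  idx=[0, 1, 1, 2, 3, 4, 5]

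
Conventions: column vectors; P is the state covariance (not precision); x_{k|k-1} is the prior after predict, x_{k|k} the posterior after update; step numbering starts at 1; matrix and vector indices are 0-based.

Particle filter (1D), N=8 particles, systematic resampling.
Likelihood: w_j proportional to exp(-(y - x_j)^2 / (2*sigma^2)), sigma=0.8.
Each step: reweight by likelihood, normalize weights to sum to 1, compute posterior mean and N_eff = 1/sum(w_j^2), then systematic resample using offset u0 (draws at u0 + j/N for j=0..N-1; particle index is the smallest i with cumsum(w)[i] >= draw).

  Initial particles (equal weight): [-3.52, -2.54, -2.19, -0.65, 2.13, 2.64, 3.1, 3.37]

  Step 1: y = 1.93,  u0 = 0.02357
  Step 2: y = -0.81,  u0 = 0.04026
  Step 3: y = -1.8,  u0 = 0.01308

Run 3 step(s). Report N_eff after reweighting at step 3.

step 1: w=[0.0000, 0.0000, 0.0000, 0.0025, 0.4425, 0.3079, 0.1567, 0.0904]  mean=2.5441  Neff=3.0926  idx=[4, 4, 4, 4, 5, 5, 6, 6]
step 2: w=[0.2399, 0.2399, 0.2399, 0.2399, 0.0188, 0.0188, 0.0013, 0.0013]  mean=2.1518  Neff=4.3295  idx=[0, 0, 1, 1, 2, 2, 3, 3]
step 3: w=[0.1250, 0.1250, 0.1250, 0.1250, 0.1250, 0.1250, 0.1250, 0.1250]  mean=2.1300  Neff=8.0000  idx=[0, 1, 2, 3, 4, 5, 6, 7]

N_eff = 8.0000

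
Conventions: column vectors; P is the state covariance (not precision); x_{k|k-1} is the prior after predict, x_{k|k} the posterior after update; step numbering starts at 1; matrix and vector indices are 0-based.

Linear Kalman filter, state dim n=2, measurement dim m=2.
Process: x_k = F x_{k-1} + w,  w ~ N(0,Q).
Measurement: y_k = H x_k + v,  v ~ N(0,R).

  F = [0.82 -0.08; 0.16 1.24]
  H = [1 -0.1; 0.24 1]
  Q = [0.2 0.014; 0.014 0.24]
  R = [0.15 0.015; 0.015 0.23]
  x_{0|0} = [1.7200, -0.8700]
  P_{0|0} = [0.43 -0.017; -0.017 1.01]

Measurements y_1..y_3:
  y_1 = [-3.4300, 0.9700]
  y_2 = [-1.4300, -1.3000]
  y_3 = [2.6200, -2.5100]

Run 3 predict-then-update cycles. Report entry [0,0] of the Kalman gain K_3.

K[0,0] = 0.6257

step 1: x^-=[1.4800, -0.8036]  P^-=[0.4978 -0.0468; -0.0468 1.7972]  S=[0.6752 -0.0910; -0.0910 2.0334]  K=[0.7536 0.0694; -0.2186 0.8685]  nu=[-4.9904, 1.4184]  x^+=[-2.1824, 1.5190]  P^+=[0.1141 -0.0001; -0.0001 0.1965]
step 2: x^-=[-1.9111, 1.5344]  P^-=[0.2780 0.0094; 0.0094 0.5450]  S=[0.4316 0.0364; 0.0364 0.7955]  K=[0.6364 0.0666; -0.1632 0.6954]  nu=[0.6345, -2.3757]  x^+=[-1.6654, -0.2212]  P^+=[0.0966 0.0017; 0.0017 0.1571]
step 3: x^-=[-1.3480, -0.5408]  P^-=[0.2658 0.0128; 0.0128 0.4847]  S=[0.4180 0.0428; 0.0428 0.7361]  K=[0.6257 0.0676; -0.1541 0.6715]  nu=[3.9139, -1.6457]  x^+=[0.9898, -2.2491]  P^+=[0.0951 0.0021; 0.0021 0.1516]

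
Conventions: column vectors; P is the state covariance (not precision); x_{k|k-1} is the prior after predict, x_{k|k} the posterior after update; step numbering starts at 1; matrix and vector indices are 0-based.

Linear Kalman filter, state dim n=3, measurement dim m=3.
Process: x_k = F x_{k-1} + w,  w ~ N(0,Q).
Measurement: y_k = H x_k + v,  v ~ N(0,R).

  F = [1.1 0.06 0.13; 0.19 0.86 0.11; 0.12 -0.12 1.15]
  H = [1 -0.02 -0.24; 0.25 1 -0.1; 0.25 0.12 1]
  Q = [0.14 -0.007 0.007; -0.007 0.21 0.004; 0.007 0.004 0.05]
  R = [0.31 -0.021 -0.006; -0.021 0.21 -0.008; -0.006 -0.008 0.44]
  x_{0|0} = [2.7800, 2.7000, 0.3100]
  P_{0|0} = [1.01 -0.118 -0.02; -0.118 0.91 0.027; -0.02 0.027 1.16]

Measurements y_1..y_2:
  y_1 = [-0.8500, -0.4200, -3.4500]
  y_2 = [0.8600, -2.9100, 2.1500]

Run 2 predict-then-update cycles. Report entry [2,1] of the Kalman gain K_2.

K[2,1] = -0.0269

step 1: x^-=[3.2603, 2.8843, 0.3661]  P^-=[1.3641 0.1549 0.2977; 0.1549 0.8992 0.0921; 0.2977 0.0921 1.6022]  S=[1.6185 0.4251 0.2416; 0.4251 1.2547 0.2263; 0.2416 0.2263 2.3206]  K=[0.7454 0.0834 0.1976; -0.1401 0.7803 0.0414; -0.1454 -0.0810 0.7503]  nu=[-3.9647, -4.0828, -4.9773]  x^+=[-1.0186, 0.0484, -2.4608]  P^+=[0.2342 -0.0553 0.0299; -0.0553 0.1808 0.0049; 0.0299 0.0049 0.3236]
step 2: x^-=[-1.4375, -0.4226, -2.9580]  P^-=[0.4308 0.0079 0.1304; 0.0079 0.3402 0.0389; 0.1304 0.0389 0.4924]  S=[0.7068 0.0695 0.1043; 0.0695 0.5717 0.0805; 0.1043 0.0805 1.0392]  K=[0.5311 0.0910 0.1697; -0.0761 0.5953 0.0401; -0.0575 -0.0269 0.5175]  nu=[1.5791, -2.4238, 5.5180]  x^+=[0.1169, -1.7641, -0.1278]  P^+=[0.1688 -0.0324 0.0324; -0.0324 0.1349 0.0053; 0.0324 0.0053 0.2195]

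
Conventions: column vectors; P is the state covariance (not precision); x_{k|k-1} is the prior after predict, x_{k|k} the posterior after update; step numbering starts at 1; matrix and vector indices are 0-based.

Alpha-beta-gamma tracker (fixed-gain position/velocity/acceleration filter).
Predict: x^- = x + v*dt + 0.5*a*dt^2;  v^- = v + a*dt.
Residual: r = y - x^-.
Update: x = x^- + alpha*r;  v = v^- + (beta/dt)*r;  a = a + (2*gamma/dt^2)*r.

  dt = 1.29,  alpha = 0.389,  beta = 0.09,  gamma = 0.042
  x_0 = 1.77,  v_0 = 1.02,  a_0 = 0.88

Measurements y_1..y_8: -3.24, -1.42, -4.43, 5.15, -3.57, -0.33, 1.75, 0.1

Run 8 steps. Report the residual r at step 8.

resid = 0.6215

step 1: x_pred=3.8180  r=-7.0580  x^+=1.0724  v^+=1.6628  a^+=0.5237
step 2: x_pred=3.6532  r=-5.0732  x^+=1.6797  v^+=1.9844  a^+=0.2676
step 3: x_pred=4.4624  r=-8.8924  x^+=1.0032  v^+=1.7093  a^+=-0.1812
step 4: x_pred=3.0575  r=2.0925  x^+=3.8715  v^+=1.6215  a^+=-0.0756
step 5: x_pred=5.9003  r=-9.4703  x^+=2.2164  v^+=0.8633  a^+=-0.5536
step 6: x_pred=2.8694  r=-3.1994  x^+=1.6248  v^+=-0.0741  a^+=-0.7151
step 7: x_pred=0.9342  r=0.8158  x^+=1.2515  v^+=-0.9397  a^+=-0.6740
step 8: x_pred=-0.5215  r=0.6215  x^+=-0.2797  v^+=-1.7658  a^+=-0.6426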